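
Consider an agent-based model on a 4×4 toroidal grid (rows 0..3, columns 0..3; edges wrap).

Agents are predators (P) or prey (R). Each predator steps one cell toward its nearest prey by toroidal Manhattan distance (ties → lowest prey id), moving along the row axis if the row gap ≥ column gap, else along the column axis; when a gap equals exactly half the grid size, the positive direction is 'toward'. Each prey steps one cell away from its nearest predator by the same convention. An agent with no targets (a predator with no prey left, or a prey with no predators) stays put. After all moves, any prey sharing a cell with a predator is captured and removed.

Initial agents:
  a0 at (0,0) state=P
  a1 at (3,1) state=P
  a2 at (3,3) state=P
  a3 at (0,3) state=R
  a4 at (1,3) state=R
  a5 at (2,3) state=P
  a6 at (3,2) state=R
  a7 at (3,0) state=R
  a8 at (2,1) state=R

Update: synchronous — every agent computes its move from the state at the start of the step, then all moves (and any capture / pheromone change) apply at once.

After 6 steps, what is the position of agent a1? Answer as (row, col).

(2, 2)

t=1: a0@(0,3):P a1@(3,2):P a2@(0,3):P a3@(0,2):R a5@(1,3):P a6@(3,3):R a7@(2,0):R a8@(1,1):R
t=2: a0@(0,2):P a1@(0,2):P a2@(0,2):P a3@(0,1):R a5@(0,3):P a6@(2,3):R a7@(3,0):R a8@(1,0):R
t=3: a0@(0,1):P a1@(0,1):P a2@(0,1):P a5@(0,0):P a6@(1,3):R a7@(2,0):R a8@(2,0):R
t=4: a0@(0,2):P a1@(0,2):P a2@(0,2):P a5@(1,0):P a6@(2,3):R
t=5: a0@(1,2):P a1@(1,2):P a2@(1,2):P a5@(2,0):P a6@(3,3):R
t=6: a0@(2,2):P a1@(2,2):P a2@(2,2):P a5@(3,0):P a6@(0,3):R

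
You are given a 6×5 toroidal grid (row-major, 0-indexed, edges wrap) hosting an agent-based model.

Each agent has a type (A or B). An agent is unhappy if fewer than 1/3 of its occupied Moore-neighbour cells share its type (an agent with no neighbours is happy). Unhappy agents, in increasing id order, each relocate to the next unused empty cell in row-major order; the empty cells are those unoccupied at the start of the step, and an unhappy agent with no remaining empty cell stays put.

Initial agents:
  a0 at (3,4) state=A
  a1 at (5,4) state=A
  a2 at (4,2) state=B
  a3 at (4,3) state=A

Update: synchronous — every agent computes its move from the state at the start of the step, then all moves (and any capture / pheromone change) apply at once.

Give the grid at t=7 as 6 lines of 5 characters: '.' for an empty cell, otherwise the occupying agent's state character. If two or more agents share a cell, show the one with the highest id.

.B...
.....
.....
....A
...A.
....A

t=1: a0@(3,4):A a1@(5,4):A a2@(0,0):B a3@(4,3):A
t=2: a0@(3,4):A a1@(5,4):A a2@(0,1):B a3@(4,3):A
t=3: (unchanged — steady state)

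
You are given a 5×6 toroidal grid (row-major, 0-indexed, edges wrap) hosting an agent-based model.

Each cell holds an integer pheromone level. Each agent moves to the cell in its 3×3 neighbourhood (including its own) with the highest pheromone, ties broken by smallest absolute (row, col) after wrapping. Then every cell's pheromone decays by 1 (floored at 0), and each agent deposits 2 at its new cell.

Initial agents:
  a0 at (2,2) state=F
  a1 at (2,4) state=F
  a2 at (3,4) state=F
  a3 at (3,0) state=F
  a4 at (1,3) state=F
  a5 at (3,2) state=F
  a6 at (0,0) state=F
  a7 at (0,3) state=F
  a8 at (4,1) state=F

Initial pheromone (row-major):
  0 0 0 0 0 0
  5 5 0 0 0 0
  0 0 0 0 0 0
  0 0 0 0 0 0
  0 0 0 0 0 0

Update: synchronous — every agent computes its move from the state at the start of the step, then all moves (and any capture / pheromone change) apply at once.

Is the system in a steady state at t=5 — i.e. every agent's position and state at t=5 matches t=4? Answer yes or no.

no

t=1: a0@(1,1) a1@(1,3) a2@(2,3) a3@(2,0) a4@(0,2) a5@(2,1) a6@(1,0) a7@(0,2) a8@(0,0) | pheromone: 2 0 4 0 0 0 / 6 6 0 2 0 0 / 2 2 0 2 0 0 / 0 0 0 0 0 0 / 0 0 0 0 0 0
t=2: a0@(1,0) a1@(0,2) a2@(1,3) a3@(1,0) a4@(1,1) a5@(1,0) a6@(1,0) a7@(1,1) a8@(1,0) | pheromone: 1 0 5 0 0 0 / 15 9 0 3 0 0 / 1 1 0 1 0 0 / 0 0 0 0 0 0 / 0 0 0 0 0 0
t=3: a0@(1,0) a1@(1,1) a2@(0,2) a3@(1,0) a4@(1,0) a5@(1,0) a6@(1,0) a7@(1,0) a8@(1,0) | pheromone: 0 0 6 0 0 0 / 28 10 0 2 0 0 / 0 0 0 0 0 0 / 0 0 0 0 0 0 / 0 0 0 0 0 0
t=4: a0@(1,0) a1@(1,0) a2@(1,1) a3@(1,0) a4@(1,0) a5@(1,0) a6@(1,0) a7@(1,0) a8@(1,0) | pheromone: 0 0 5 0 0 0 / 43 11 0 1 0 0 / 0 0 0 0 0 0 / 0 0 0 0 0 0 / 0 0 0 0 0 0
t=5: a0@(1,0) a1@(1,0) a2@(1,0) a3@(1,0) a4@(1,0) a5@(1,0) a6@(1,0) a7@(1,0) a8@(1,0) | pheromone: 0 0 4 0 0 0 / 60 10 0 0 0 0 / 0 0 0 0 0 0 / 0 0 0 0 0 0 / 0 0 0 0 0 0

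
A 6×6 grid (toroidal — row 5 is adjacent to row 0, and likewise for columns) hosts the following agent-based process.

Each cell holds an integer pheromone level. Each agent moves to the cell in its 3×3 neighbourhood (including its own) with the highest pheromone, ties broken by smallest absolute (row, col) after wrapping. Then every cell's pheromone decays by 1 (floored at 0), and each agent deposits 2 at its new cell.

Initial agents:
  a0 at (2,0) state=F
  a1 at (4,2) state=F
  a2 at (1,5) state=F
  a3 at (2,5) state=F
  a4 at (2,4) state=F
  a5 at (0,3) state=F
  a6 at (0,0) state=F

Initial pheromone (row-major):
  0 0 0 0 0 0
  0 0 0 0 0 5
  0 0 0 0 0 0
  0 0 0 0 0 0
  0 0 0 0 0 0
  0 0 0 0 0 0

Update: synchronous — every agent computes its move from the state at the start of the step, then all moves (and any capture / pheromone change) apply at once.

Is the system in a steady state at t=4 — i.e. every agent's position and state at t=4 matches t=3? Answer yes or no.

yes

t=1: a0@(1,5) a1@(3,1) a2@(1,5) a3@(1,5) a4@(1,5) a5@(0,2) a6@(1,5) | pheromone: 0 0 2 0 0 0 / 0 0 0 0 0 14 / 0 0 0 0 0 0 / 0 2 0 0 0 0 / 0 0 0 0 0 0 / 0 0 0 0 0 0
t=2: a0@(1,5) a1@(3,1) a2@(1,5) a3@(1,5) a4@(1,5) a5@(0,2) a6@(1,5) | pheromone: 0 0 3 0 0 0 / 0 0 0 0 0 23 / 0 0 0 0 0 0 / 0 3 0 0 0 0 / 0 0 0 0 0 0 / 0 0 0 0 0 0
t=3: a0@(1,5) a1@(3,1) a2@(1,5) a3@(1,5) a4@(1,5) a5@(0,2) a6@(1,5) | pheromone: 0 0 4 0 0 0 / 0 0 0 0 0 32 / 0 0 0 0 0 0 / 0 4 0 0 0 0 / 0 0 0 0 0 0 / 0 0 0 0 0 0
t=4: a0@(1,5) a1@(3,1) a2@(1,5) a3@(1,5) a4@(1,5) a5@(0,2) a6@(1,5) | pheromone: 0 0 5 0 0 0 / 0 0 0 0 0 41 / 0 0 0 0 0 0 / 0 5 0 0 0 0 / 0 0 0 0 0 0 / 0 0 0 0 0 0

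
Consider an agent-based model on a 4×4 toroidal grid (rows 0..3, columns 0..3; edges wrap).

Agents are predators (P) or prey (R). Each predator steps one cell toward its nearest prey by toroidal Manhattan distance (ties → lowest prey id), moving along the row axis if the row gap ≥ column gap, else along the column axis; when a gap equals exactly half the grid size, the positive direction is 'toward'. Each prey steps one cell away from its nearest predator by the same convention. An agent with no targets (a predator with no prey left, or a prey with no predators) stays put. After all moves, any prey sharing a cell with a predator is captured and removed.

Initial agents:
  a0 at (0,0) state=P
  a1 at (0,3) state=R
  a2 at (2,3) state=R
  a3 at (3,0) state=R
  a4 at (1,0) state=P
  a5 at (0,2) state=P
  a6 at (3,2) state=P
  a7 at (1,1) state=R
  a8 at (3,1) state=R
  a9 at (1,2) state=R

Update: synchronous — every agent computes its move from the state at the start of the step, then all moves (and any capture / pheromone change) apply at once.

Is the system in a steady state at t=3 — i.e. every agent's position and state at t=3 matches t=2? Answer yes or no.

t=1: a0@(0,3):P a1@(0,2):R a2@(3,3):R a3@(2,0):R a4@(1,1):P a5@(0,3):P a6@(3,1):P a7@(1,2):R a8@(3,0):R a9@(2,2):R
t=2: a0@(0,2):P a1@(0,1):R a2@(2,3):R a4@(1,2):P a5@(0,2):P a6@(3,0):P a7@(1,3):R a8@(3,3):R a9@(3,2):R
t=3: a0@(0,1):P a1@(0,0):R a4@(1,3):P a5@(0,1):P a6@(3,3):P a7@(1,0):R a8@(3,2):R a9@(2,2):R

no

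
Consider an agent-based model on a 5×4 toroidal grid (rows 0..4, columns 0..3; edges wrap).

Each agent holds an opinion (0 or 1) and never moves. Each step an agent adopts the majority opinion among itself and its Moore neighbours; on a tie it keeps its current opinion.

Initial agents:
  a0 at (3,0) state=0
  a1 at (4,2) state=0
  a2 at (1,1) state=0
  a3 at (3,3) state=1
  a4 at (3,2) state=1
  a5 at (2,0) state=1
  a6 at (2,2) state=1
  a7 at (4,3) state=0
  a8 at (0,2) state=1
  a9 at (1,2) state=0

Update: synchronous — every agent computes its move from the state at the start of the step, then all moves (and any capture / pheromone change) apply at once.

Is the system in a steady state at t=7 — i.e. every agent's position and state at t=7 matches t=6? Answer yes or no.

t=1: a0@(3,0):0 a1@(4,2):1 a2@(1,1):1 a3@(3,3):1 a4@(3,2):1 a5@(2,0):1 a6@(2,2):1 a7@(4,3):0 a8@(0,2):0 a9@(1,2):0
t=2: (unchanged — steady state)

yes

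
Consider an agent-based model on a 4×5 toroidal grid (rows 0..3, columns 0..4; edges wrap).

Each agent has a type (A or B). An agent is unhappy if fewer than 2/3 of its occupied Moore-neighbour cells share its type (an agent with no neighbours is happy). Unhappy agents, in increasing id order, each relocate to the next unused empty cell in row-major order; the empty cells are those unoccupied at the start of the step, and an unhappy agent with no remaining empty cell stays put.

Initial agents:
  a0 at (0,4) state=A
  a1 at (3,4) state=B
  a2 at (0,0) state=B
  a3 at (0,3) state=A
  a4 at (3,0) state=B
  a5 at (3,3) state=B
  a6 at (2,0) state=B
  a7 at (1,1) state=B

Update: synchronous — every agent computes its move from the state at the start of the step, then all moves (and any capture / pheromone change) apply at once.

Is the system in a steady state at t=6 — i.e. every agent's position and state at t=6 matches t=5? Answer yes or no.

no

t=1: a0@(0,1):A a1@(3,4):B a2@(0,0):B a3@(0,2):A a4@(3,0):B a5@(1,0):B a6@(2,0):B a7@(1,1):B
t=2: a0@(0,3):A a1@(3,4):B a2@(0,0):B a3@(0,4):A a4@(3,0):B a5@(1,0):B a6@(2,0):B a7@(1,2):B
t=3: a0@(0,1):A a1@(0,2):B a2@(0,0):B a3@(1,1):A a4@(3,0):B a5@(1,0):B a6@(2,0):B a7@(1,3):B
t=4: a0@(0,3):A a1@(0,4):B a2@(1,2):B a3@(1,4):A a4@(3,0):B a5@(2,1):B a6@(2,0):B a7@(1,3):B
t=5: a0@(0,0):A a1@(0,1):B a2@(1,2):B a3@(0,2):A a4@(3,0):B a5@(2,1):B a6@(2,0):B a7@(1,0):B
t=6: a0@(0,3):A a1@(0,4):B a2@(1,2):B a3@(1,1):A a4@(3,0):B a5@(2,1):B a6@(2,0):B a7@(1,0):B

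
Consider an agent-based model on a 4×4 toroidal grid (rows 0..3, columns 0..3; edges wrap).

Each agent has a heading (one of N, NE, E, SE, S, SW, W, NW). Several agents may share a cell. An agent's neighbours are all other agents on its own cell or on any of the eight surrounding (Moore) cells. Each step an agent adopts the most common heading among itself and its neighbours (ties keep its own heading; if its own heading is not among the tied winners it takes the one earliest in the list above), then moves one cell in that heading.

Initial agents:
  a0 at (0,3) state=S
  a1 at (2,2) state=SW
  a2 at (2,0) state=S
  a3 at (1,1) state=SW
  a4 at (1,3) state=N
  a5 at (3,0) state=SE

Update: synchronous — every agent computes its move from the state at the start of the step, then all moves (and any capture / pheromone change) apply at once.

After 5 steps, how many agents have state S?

6

t=1: a0@(1,3):S a1@(3,1):SW a2@(3,0):S a3@(2,0):SW a4@(2,3):S a5@(0,0):S
t=2: a0@(2,3):S a1@(0,0):SW a2@(0,0):S a3@(3,0):S a4@(3,3):S a5@(1,0):S
t=3: a0@(3,3):S a1@(1,0):S a2@(1,0):S a3@(0,0):S a4@(0,3):S a5@(2,0):S
t=4: a0@(0,3):S a1@(2,0):S a2@(2,0):S a3@(1,0):S a4@(1,3):S a5@(3,0):S
t=5: a0@(1,3):S a1@(3,0):S a2@(3,0):S a3@(2,0):S a4@(2,3):S a5@(0,0):S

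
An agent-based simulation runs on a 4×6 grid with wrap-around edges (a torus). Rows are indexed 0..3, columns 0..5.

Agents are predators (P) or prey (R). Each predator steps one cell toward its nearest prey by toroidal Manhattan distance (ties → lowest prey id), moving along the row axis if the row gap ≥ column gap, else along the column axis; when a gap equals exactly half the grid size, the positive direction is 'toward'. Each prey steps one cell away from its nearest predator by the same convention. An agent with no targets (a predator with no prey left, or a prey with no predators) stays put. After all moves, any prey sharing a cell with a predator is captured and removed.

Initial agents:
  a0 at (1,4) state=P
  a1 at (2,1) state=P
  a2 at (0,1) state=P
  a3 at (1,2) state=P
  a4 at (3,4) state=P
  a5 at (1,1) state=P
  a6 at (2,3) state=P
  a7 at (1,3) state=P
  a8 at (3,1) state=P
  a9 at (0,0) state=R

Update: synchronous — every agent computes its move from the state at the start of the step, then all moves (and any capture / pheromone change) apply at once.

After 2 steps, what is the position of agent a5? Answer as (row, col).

t=1: a0@(1,5):P a1@(3,1):P a2@(0,0):P a3@(1,1):P a4@(3,5):P a5@(0,1):P a6@(2,4):P a7@(1,4):P a8@(0,1):P a9@(0,5):R
t=2: a0@(0,5):P a1@(3,0):P a2@(0,5):P a3@(1,0):P a4@(0,5):P a5@(0,0):P a6@(3,4):P a7@(0,4):P a8@(0,0):P a9@(3,5):R

(0, 0)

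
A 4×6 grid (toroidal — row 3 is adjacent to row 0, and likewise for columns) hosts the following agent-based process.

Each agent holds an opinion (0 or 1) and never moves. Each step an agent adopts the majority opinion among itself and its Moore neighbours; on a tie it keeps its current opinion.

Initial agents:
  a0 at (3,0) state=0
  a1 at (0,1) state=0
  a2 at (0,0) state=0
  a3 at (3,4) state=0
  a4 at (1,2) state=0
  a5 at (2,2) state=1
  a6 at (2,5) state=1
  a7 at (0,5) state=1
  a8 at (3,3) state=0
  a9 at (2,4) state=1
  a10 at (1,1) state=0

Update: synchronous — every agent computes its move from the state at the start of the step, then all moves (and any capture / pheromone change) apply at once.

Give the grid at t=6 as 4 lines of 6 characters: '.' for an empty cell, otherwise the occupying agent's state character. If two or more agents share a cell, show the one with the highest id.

00...0
.00...
..0.11
0..01.

t=1: a0@(3,0):0 a1@(0,1):0 a2@(0,0):0 a3@(3,4):1 a4@(1,2):0 a5@(2,2):0 a6@(2,5):1 a7@(0,5):0 a8@(3,3):0 a9@(2,4):1 a10@(1,1):0
t=2: (unchanged — steady state)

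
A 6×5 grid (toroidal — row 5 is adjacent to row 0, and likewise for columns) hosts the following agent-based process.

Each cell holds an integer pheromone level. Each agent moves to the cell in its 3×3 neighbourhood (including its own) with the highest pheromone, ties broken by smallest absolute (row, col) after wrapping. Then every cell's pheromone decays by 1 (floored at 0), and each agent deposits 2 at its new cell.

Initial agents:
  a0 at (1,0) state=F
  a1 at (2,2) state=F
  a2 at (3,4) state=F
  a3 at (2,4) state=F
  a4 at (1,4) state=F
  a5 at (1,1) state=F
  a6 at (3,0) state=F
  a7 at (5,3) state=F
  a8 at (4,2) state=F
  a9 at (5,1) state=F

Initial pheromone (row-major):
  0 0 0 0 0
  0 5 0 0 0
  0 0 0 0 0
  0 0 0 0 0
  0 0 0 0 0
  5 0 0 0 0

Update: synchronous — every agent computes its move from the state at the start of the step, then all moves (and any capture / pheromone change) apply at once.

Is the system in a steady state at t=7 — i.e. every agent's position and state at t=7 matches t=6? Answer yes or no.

t=1: a0@(1,1) a1@(1,1) a2@(2,0) a3@(1,0) a4@(0,0) a5@(1,1) a6@(2,0) a7@(0,2) a8@(3,1) a9@(5,0) | pheromone: 2 0 2 0 0 / 2 10 0 0 0 / 4 0 0 0 0 / 0 2 0 0 0 / 0 0 0 0 0 / 6 0 0 0 0
t=2: a0@(1,1) a1@(1,1) a2@(1,1) a3@(1,1) a4@(1,1) a5@(1,1) a6@(1,1) a7@(1,1) a8@(2,0) a9@(5,0) | pheromone: 1 0 1 0 0 / 1 25 0 0 0 / 5 0 0 0 0 / 0 1 0 0 0 / 0 0 0 0 0 / 7 0 0 0 0
t=3: a0@(1,1) a1@(1,1) a2@(1,1) a3@(1,1) a4@(1,1) a5@(1,1) a6@(1,1) a7@(1,1) a8@(1,1) a9@(5,0) | pheromone: 0 0 0 0 0 / 0 42 0 0 0 / 4 0 0 0 0 / 0 0 0 0 0 / 0 0 0 0 0 / 8 0 0 0 0
t=4: a0@(1,1) a1@(1,1) a2@(1,1) a3@(1,1) a4@(1,1) a5@(1,1) a6@(1,1) a7@(1,1) a8@(1,1) a9@(5,0) | pheromone: 0 0 0 0 0 / 0 59 0 0 0 / 3 0 0 0 0 / 0 0 0 0 0 / 0 0 0 0 0 / 9 0 0 0 0
t=5: a0@(1,1) a1@(1,1) a2@(1,1) a3@(1,1) a4@(1,1) a5@(1,1) a6@(1,1) a7@(1,1) a8@(1,1) a9@(5,0) | pheromone: 0 0 0 0 0 / 0 76 0 0 0 / 2 0 0 0 0 / 0 0 0 0 0 / 0 0 0 0 0 / 10 0 0 0 0
t=6: a0@(1,1) a1@(1,1) a2@(1,1) a3@(1,1) a4@(1,1) a5@(1,1) a6@(1,1) a7@(1,1) a8@(1,1) a9@(5,0) | pheromone: 0 0 0 0 0 / 0 93 0 0 0 / 1 0 0 0 0 / 0 0 0 0 0 / 0 0 0 0 0 / 11 0 0 0 0
t=7: a0@(1,1) a1@(1,1) a2@(1,1) a3@(1,1) a4@(1,1) a5@(1,1) a6@(1,1) a7@(1,1) a8@(1,1) a9@(5,0) | pheromone: 0 0 0 0 0 / 0 110 0 0 0 / 0 0 0 0 0 / 0 0 0 0 0 / 0 0 0 0 0 / 12 0 0 0 0

yes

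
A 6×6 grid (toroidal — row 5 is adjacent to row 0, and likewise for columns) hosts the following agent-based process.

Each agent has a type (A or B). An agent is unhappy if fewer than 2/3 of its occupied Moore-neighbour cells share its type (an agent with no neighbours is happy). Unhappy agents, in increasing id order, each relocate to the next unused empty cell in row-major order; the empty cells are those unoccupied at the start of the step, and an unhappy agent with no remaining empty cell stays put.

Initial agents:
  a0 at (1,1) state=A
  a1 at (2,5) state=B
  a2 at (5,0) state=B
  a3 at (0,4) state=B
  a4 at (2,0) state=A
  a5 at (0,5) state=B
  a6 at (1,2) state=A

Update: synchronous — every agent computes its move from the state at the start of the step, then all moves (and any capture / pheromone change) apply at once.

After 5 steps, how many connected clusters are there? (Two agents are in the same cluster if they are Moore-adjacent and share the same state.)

3

t=1: a0@(1,1):A a1@(0,0):B a2@(5,0):B a3@(0,4):B a4@(0,1):A a5@(0,5):B a6@(1,2):A
t=2: a0@(1,1):A a1@(0,2):B a2@(5,0):B a3@(0,4):B a4@(0,3):A a5@(0,5):B a6@(1,2):A
t=3: a0@(0,0):A a1@(0,1):B a2@(5,0):B a3@(1,0):B a4@(1,3):A a5@(0,5):B a6@(1,2):A
t=4: a0@(0,2):A a1@(0,3):B a2@(5,0):B a3@(1,0):B a4@(1,3):A a5@(0,5):B a6@(0,4):A
t=5: a0@(0,0):A a1@(0,1):B a2@(5,0):B a3@(1,0):B a4@(1,3):A a5@(0,5):B a6@(1,1):A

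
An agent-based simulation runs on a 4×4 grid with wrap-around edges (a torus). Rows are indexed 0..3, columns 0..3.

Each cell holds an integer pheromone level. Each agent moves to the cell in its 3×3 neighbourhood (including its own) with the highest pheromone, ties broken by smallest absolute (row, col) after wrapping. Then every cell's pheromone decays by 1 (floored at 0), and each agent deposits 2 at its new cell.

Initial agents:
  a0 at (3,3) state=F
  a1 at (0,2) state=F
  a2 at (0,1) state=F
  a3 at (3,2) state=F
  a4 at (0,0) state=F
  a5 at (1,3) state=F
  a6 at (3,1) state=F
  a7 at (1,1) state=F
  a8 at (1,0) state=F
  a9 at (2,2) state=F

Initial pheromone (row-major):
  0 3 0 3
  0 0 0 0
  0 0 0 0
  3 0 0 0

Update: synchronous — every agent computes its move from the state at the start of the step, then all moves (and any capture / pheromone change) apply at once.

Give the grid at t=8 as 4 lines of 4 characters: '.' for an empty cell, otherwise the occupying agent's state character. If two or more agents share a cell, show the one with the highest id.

.F.F
....
....
....

t=1: a0@(0,3) a1@(0,1) a2@(0,1) a3@(0,1) a4@(0,1) a5@(0,3) a6@(0,1) a7@(0,1) a8@(0,1) a9@(1,1) | pheromone: 0 16 0 6 / 0 2 0 0 / 0 0 0 0 / 2 0 0 0
t=2: a0@(0,3) a1@(0,1) a2@(0,1) a3@(0,1) a4@(0,1) a5@(0,3) a6@(0,1) a7@(0,1) a8@(0,1) a9@(0,1) | pheromone: 0 31 0 9 / 0 1 0 0 / 0 0 0 0 / 1 0 0 0
t=3: a0@(0,3) a1@(0,1) a2@(0,1) a3@(0,1) a4@(0,1) a5@(0,3) a6@(0,1) a7@(0,1) a8@(0,1) a9@(0,1) | pheromone: 0 46 0 12 / 0 0 0 0 / 0 0 0 0 / 0 0 0 0
t=4: a0@(0,3) a1@(0,1) a2@(0,1) a3@(0,1) a4@(0,1) a5@(0,3) a6@(0,1) a7@(0,1) a8@(0,1) a9@(0,1) | pheromone: 0 61 0 15 / 0 0 0 0 / 0 0 0 0 / 0 0 0 0
t=5: a0@(0,3) a1@(0,1) a2@(0,1) a3@(0,1) a4@(0,1) a5@(0,3) a6@(0,1) a7@(0,1) a8@(0,1) a9@(0,1) | pheromone: 0 76 0 18 / 0 0 0 0 / 0 0 0 0 / 0 0 0 0
t=6: a0@(0,3) a1@(0,1) a2@(0,1) a3@(0,1) a4@(0,1) a5@(0,3) a6@(0,1) a7@(0,1) a8@(0,1) a9@(0,1) | pheromone: 0 91 0 21 / 0 0 0 0 / 0 0 0 0 / 0 0 0 0
t=7: a0@(0,3) a1@(0,1) a2@(0,1) a3@(0,1) a4@(0,1) a5@(0,3) a6@(0,1) a7@(0,1) a8@(0,1) a9@(0,1) | pheromone: 0 106 0 24 / 0 0 0 0 / 0 0 0 0 / 0 0 0 0
t=8: a0@(0,3) a1@(0,1) a2@(0,1) a3@(0,1) a4@(0,1) a5@(0,3) a6@(0,1) a7@(0,1) a8@(0,1) a9@(0,1) | pheromone: 0 121 0 27 / 0 0 0 0 / 0 0 0 0 / 0 0 0 0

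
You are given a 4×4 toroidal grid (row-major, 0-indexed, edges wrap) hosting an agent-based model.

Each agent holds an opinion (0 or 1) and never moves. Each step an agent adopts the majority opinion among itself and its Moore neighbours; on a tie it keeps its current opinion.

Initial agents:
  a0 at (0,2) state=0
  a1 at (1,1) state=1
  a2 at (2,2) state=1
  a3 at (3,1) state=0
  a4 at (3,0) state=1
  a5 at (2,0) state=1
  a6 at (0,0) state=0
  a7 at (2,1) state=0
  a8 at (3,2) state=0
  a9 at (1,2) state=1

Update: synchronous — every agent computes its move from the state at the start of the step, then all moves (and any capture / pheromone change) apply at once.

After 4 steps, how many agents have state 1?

5

t=1: a0@(0,2):0 a1@(1,1):1 a2@(2,2):1 a3@(3,1):0 a4@(3,0):0 a5@(2,0):1 a6@(0,0):0 a7@(2,1):1 a8@(3,2):0 a9@(1,2):1
t=2: (unchanged — steady state)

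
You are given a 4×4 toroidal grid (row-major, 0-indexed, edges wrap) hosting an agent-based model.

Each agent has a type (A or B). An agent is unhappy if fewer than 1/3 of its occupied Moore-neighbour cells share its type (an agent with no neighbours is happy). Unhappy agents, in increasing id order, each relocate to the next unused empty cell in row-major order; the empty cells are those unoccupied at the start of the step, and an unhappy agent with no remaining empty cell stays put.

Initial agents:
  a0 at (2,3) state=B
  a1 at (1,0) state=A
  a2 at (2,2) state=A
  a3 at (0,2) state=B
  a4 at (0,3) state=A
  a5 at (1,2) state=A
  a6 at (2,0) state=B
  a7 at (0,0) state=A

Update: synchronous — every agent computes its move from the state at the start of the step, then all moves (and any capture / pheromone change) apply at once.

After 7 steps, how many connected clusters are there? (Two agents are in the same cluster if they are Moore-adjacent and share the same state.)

t=1: a0@(0,1):B a1@(1,0):A a2@(2,2):A a3@(1,1):B a4@(0,3):A a5@(1,2):A a6@(2,0):B a7@(0,0):A
t=2: a0@(0,2):B a1@(1,0):A a2@(2,2):A a3@(1,1):B a4@(0,3):A a5@(1,2):A a6@(2,0):B a7@(0,0):A
t=3: (unchanged — steady state)

2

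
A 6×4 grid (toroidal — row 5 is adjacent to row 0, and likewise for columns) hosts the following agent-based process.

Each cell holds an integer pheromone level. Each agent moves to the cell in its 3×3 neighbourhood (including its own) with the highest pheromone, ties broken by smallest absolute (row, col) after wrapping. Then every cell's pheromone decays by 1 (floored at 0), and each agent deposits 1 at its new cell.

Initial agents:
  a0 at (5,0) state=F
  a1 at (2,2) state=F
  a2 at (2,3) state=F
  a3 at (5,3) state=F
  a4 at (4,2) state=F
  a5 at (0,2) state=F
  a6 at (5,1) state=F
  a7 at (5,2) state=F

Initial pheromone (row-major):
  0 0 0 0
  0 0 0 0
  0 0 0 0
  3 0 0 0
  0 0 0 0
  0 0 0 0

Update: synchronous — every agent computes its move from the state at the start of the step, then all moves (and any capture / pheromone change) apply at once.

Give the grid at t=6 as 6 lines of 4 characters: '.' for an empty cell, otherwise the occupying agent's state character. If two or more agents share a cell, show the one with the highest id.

F...
....
....
F...
....
....

t=1: a0@(0,0) a1@(1,1) a2@(3,0) a3@(0,0) a4@(3,1) a5@(0,1) a6@(0,0) a7@(0,1) | pheromone: 3 2 0 0 / 0 1 0 0 / 0 0 0 0 / 3 1 0 0 / 0 0 0 0 / 0 0 0 0
t=2: a0@(0,0) a1@(0,0) a2@(3,0) a3@(0,0) a4@(3,0) a5@(0,0) a6@(0,0) a7@(0,0) | pheromone: 8 1 0 0 / 0 0 0 0 / 0 0 0 0 / 4 0 0 0 / 0 0 0 0 / 0 0 0 0
t=3: a0@(0,0) a1@(0,0) a2@(3,0) a3@(0,0) a4@(3,0) a5@(0,0) a6@(0,0) a7@(0,0) | pheromone: 13 0 0 0 / 0 0 0 0 / 0 0 0 0 / 5 0 0 0 / 0 0 0 0 / 0 0 0 0
t=4: a0@(0,0) a1@(0,0) a2@(3,0) a3@(0,0) a4@(3,0) a5@(0,0) a6@(0,0) a7@(0,0) | pheromone: 18 0 0 0 / 0 0 0 0 / 0 0 0 0 / 6 0 0 0 / 0 0 0 0 / 0 0 0 0
t=5: a0@(0,0) a1@(0,0) a2@(3,0) a3@(0,0) a4@(3,0) a5@(0,0) a6@(0,0) a7@(0,0) | pheromone: 23 0 0 0 / 0 0 0 0 / 0 0 0 0 / 7 0 0 0 / 0 0 0 0 / 0 0 0 0
t=6: a0@(0,0) a1@(0,0) a2@(3,0) a3@(0,0) a4@(3,0) a5@(0,0) a6@(0,0) a7@(0,0) | pheromone: 28 0 0 0 / 0 0 0 0 / 0 0 0 0 / 8 0 0 0 / 0 0 0 0 / 0 0 0 0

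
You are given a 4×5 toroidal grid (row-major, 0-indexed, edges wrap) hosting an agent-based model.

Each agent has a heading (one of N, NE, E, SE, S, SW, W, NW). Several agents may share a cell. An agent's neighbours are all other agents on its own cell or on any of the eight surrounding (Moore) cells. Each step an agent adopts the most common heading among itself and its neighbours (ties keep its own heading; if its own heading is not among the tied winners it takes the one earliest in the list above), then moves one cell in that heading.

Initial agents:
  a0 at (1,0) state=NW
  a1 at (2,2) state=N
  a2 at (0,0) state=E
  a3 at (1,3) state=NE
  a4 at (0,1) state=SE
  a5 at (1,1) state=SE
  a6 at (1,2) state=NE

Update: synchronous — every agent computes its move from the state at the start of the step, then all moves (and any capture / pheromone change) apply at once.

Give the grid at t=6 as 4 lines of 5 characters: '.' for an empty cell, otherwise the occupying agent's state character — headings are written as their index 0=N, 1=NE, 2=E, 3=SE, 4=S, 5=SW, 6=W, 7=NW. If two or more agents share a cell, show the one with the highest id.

...1.
.....
.33..
.3311

t=1: a0@(2,1):SE a1@(1,3):NE a2@(1,1):SE a3@(0,4):NE a4@(1,2):SE a5@(2,2):SE a6@(0,3):NE
t=2: a0@(3,2):SE a1@(0,4):NE a2@(2,2):SE a3@(3,0):NE a4@(2,3):SE a5@(3,3):SE a6@(3,4):NE
t=3: a0@(0,3):SE a1@(3,0):NE a2@(3,3):SE a3@(2,1):NE a4@(3,4):SE a5@(0,4):SE a6@(2,0):NE
t=4: a0@(1,4):SE a1@(2,1):NE a2@(0,4):SE a3@(1,2):NE a4@(0,0):SE a5@(1,0):SE a6@(1,1):NE
t=5: a0@(2,0):SE a1@(1,2):NE a2@(1,0):SE a3@(0,3):NE a4@(1,1):SE a5@(2,1):SE a6@(0,2):NE
t=6: a0@(3,1):SE a1@(0,3):NE a2@(2,1):SE a3@(3,4):NE a4@(2,2):SE a5@(3,2):SE a6@(3,3):NE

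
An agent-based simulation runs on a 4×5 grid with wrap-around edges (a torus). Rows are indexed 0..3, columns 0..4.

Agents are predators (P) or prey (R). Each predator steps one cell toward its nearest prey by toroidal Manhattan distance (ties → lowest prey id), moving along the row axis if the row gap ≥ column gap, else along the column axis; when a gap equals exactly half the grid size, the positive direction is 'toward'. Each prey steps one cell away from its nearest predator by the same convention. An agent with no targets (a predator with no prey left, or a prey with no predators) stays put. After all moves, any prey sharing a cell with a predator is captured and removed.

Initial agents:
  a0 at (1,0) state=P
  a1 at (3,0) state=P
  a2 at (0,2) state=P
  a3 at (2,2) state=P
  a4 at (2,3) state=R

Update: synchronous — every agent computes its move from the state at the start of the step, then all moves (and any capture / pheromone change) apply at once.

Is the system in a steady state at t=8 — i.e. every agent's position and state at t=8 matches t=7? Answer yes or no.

t=1: a0@(1,4):P a1@(3,4):P a2@(1,2):P a3@(2,3):P a4@(2,4):R
t=2: a0@(2,4):P a1@(2,4):P a2@(1,3):P a3@(2,4):P a4@(3,4):R
t=3: a0@(3,4):P a1@(3,4):P a2@(2,3):P a3@(3,4):P a4@(0,4):R
t=4: a0@(0,4):P a1@(0,4):P a2@(3,3):P a3@(0,4):P a4@(1,4):R
t=5: a0@(1,4):P a1@(1,4):P a2@(0,3):P a3@(1,4):P a4@(2,4):R
t=6: a0@(2,4):P a1@(2,4):P a2@(1,3):P a3@(2,4):P a4@(3,4):R
t=7: a0@(3,4):P a1@(3,4):P a2@(2,3):P a3@(3,4):P a4@(0,4):R
t=8: a0@(0,4):P a1@(0,4):P a2@(3,3):P a3@(0,4):P a4@(1,4):R

no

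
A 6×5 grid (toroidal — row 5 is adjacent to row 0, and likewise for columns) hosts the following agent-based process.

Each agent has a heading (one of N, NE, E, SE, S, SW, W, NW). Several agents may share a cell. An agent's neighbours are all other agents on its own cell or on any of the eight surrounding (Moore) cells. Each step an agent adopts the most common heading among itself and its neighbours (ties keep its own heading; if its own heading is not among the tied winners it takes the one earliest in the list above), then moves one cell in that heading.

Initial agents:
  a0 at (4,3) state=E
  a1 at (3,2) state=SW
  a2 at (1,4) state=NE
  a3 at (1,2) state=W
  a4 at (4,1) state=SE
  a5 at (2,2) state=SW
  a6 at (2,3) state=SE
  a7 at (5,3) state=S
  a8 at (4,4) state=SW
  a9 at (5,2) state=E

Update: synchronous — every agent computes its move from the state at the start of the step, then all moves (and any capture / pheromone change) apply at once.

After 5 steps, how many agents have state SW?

t=1: a0@(4,4):E a1@(4,1):SW a2@(0,0):NE a3@(1,1):W a4@(5,2):SE a5@(3,1):SW a6@(3,2):SW a7@(5,4):E a8@(5,3):SW a9@(5,3):E
t=2: a0@(4,0):E a1@(5,0):SW a2@(5,1):NE a3@(1,0):W a4@(0,1):SW a5@(4,0):SW a6@(4,1):SW a7@(5,0):E a8@(5,4):E a9@(5,4):E
t=3: a0@(4,1):E a1@(0,4):SW a2@(0,0):SW a3@(1,4):W a4@(1,0):SW a5@(4,1):E a6@(5,0):SW a7@(5,1):E a8@(5,0):E a9@(5,0):E
t=4: a0@(4,2):E a1@(1,3):SW a2@(1,4):SW a3@(2,3):SW a4@(2,4):SW a5@(4,2):E a6@(5,1):E a7@(5,2):E a8@(5,1):E a9@(5,1):E
t=5: a0@(4,3):E a1@(2,2):SW a2@(2,3):SW a3@(3,2):SW a4@(3,3):SW a5@(4,3):E a6@(5,2):E a7@(5,3):E a8@(5,2):E a9@(5,2):E

4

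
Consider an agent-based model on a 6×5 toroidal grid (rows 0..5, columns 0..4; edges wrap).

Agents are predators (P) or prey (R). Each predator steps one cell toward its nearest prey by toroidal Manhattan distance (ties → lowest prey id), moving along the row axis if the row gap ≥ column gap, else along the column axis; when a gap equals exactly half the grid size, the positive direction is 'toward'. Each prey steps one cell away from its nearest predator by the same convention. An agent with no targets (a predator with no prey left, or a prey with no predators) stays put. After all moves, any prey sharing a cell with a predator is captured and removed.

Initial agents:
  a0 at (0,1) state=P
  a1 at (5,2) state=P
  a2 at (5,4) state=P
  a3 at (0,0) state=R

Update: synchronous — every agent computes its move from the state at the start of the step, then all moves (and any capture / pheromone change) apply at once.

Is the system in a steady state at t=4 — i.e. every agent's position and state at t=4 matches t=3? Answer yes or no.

t=1: a0@(0,0):P a1@(5,1):P a2@(0,4):P
t=2: (unchanged — steady state)

yes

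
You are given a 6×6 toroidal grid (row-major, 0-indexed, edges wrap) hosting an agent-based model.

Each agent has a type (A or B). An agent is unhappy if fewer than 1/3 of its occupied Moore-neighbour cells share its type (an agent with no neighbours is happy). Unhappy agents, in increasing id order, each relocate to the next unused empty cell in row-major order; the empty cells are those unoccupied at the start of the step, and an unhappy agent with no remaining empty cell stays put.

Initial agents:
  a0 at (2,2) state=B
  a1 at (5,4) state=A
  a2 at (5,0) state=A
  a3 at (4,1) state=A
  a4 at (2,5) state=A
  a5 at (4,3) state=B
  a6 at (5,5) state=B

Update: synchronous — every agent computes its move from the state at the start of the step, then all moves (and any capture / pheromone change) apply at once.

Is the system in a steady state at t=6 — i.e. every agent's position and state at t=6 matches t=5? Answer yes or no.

t=1: a0@(2,2):B a1@(0,0):A a2@(5,0):A a3@(4,1):A a4@(2,5):A a5@(0,1):B a6@(0,2):B
t=2: (unchanged — steady state)

yes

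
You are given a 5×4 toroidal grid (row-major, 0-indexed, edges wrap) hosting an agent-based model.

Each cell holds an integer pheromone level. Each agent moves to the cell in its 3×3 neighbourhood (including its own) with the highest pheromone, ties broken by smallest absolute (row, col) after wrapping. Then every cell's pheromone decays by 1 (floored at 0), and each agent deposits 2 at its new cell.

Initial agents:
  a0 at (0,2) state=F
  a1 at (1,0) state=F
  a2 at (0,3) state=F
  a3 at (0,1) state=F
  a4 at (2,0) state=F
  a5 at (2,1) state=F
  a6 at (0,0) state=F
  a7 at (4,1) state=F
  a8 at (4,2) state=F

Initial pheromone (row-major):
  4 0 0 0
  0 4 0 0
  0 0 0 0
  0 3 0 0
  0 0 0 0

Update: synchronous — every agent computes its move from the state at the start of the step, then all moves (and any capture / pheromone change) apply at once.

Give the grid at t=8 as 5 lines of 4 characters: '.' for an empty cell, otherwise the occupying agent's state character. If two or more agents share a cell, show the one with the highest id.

t=1: a0@(1,1) a1@(0,0) a2@(0,0) a3@(0,0) a4@(1,1) a5@(1,1) a6@(0,0) a7@(0,0) a8@(3,1) | pheromone: 13 0 0 0 / 0 9 0 0 / 0 0 0 0 / 0 4 0 0 / 0 0 0 0
t=2: a0@(0,0) a1@(0,0) a2@(0,0) a3@(0,0) a4@(0,0) a5@(0,0) a6@(0,0) a7@(0,0) a8@(3,1) | pheromone: 28 0 0 0 / 0 8 0 0 / 0 0 0 0 / 0 5 0 0 / 0 0 0 0
t=3: a0@(0,0) a1@(0,0) a2@(0,0) a3@(0,0) a4@(0,0) a5@(0,0) a6@(0,0) a7@(0,0) a8@(3,1) | pheromone: 43 0 0 0 / 0 7 0 0 / 0 0 0 0 / 0 6 0 0 / 0 0 0 0
t=4: a0@(0,0) a1@(0,0) a2@(0,0) a3@(0,0) a4@(0,0) a5@(0,0) a6@(0,0) a7@(0,0) a8@(3,1) | pheromone: 58 0 0 0 / 0 6 0 0 / 0 0 0 0 / 0 7 0 0 / 0 0 0 0
t=5: a0@(0,0) a1@(0,0) a2@(0,0) a3@(0,0) a4@(0,0) a5@(0,0) a6@(0,0) a7@(0,0) a8@(3,1) | pheromone: 73 0 0 0 / 0 5 0 0 / 0 0 0 0 / 0 8 0 0 / 0 0 0 0
t=6: a0@(0,0) a1@(0,0) a2@(0,0) a3@(0,0) a4@(0,0) a5@(0,0) a6@(0,0) a7@(0,0) a8@(3,1) | pheromone: 88 0 0 0 / 0 4 0 0 / 0 0 0 0 / 0 9 0 0 / 0 0 0 0
t=7: a0@(0,0) a1@(0,0) a2@(0,0) a3@(0,0) a4@(0,0) a5@(0,0) a6@(0,0) a7@(0,0) a8@(3,1) | pheromone: 103 0 0 0 / 0 3 0 0 / 0 0 0 0 / 0 10 0 0 / 0 0 0 0
t=8: a0@(0,0) a1@(0,0) a2@(0,0) a3@(0,0) a4@(0,0) a5@(0,0) a6@(0,0) a7@(0,0) a8@(3,1) | pheromone: 118 0 0 0 / 0 2 0 0 / 0 0 0 0 / 0 11 0 0 / 0 0 0 0

F...
....
....
.F..
....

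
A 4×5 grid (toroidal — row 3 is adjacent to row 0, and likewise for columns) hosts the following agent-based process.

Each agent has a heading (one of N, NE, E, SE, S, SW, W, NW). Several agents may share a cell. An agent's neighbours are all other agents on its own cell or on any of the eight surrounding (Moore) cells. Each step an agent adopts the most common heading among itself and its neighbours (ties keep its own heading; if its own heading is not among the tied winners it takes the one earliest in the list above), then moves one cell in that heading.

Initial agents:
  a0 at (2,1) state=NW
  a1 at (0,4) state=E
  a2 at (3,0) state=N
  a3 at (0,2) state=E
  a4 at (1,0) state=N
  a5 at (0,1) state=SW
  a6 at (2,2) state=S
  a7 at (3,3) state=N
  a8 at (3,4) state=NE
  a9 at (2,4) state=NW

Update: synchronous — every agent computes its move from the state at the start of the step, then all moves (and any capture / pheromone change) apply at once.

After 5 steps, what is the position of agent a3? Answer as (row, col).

(1, 4)

t=1: a0@(1,1):N a1@(3,4):N a2@(2,4):NW a3@(0,3):E a4@(0,4):NW a5@(3,1):N a6@(3,2):S a7@(3,4):E a8@(2,4):N a9@(1,4):N
t=2: a0@(0,1):N a1@(2,4):N a2@(1,4):N a3@(0,4):E a4@(3,4):N a5@(2,1):N a6@(0,2):S a7@(3,0):E a8@(1,4):N a9@(0,4):N
t=3: a0@(3,1):N a1@(1,4):N a2@(0,4):N a3@(3,4):N a4@(2,4):N a5@(1,1):N a6@(1,2):S a7@(2,0):N a8@(0,4):N a9@(3,4):N
t=4: a0@(2,1):N a1@(0,4):N a2@(3,4):N a3@(2,4):N a4@(1,4):N a5@(0,1):N a6@(2,2):S a7@(1,0):N a8@(3,4):N a9@(2,4):N
t=5: a0@(1,1):N a1@(3,4):N a2@(2,4):N a3@(1,4):N a4@(0,4):N a5@(3,1):N a6@(3,2):S a7@(0,0):N a8@(2,4):N a9@(1,4):N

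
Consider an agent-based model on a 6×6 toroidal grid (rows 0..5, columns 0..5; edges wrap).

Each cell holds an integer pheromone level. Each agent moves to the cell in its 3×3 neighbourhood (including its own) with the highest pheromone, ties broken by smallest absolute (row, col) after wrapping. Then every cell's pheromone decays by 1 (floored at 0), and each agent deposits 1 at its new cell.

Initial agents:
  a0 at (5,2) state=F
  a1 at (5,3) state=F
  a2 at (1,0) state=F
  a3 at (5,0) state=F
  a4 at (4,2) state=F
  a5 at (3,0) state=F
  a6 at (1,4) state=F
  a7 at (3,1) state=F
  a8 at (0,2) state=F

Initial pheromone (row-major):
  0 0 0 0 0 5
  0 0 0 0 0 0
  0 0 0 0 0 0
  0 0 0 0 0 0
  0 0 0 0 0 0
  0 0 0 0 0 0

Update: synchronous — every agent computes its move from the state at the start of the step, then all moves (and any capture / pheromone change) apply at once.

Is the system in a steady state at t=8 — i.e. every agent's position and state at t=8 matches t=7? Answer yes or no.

yes

t=1: a0@(0,1) a1@(0,2) a2@(0,5) a3@(0,5) a4@(3,1) a5@(2,0) a6@(0,5) a7@(2,0) a8@(0,1) | pheromone: 0 2 1 0 0 7 / 0 0 0 0 0 0 / 2 0 0 0 0 0 / 0 1 0 0 0 0 / 0 0 0 0 0 0 / 0 0 0 0 0 0
t=2: a0@(0,1) a1@(0,1) a2@(0,5) a3@(0,5) a4@(2,0) a5@(2,0) a6@(0,5) a7@(2,0) a8@(0,1) | pheromone: 0 4 0 0 0 9 / 0 0 0 0 0 0 / 4 0 0 0 0 0 / 0 0 0 0 0 0 / 0 0 0 0 0 0 / 0 0 0 0 0 0
t=3: a0@(0,1) a1@(0,1) a2@(0,5) a3@(0,5) a4@(2,0) a5@(2,0) a6@(0,5) a7@(2,0) a8@(0,1) | pheromone: 0 6 0 0 0 11 / 0 0 0 0 0 0 / 6 0 0 0 0 0 / 0 0 0 0 0 0 / 0 0 0 0 0 0 / 0 0 0 0 0 0
t=4: a0@(0,1) a1@(0,1) a2@(0,5) a3@(0,5) a4@(2,0) a5@(2,0) a6@(0,5) a7@(2,0) a8@(0,1) | pheromone: 0 8 0 0 0 13 / 0 0 0 0 0 0 / 8 0 0 0 0 0 / 0 0 0 0 0 0 / 0 0 0 0 0 0 / 0 0 0 0 0 0
t=5: a0@(0,1) a1@(0,1) a2@(0,5) a3@(0,5) a4@(2,0) a5@(2,0) a6@(0,5) a7@(2,0) a8@(0,1) | pheromone: 0 10 0 0 0 15 / 0 0 0 0 0 0 / 10 0 0 0 0 0 / 0 0 0 0 0 0 / 0 0 0 0 0 0 / 0 0 0 0 0 0
t=6: a0@(0,1) a1@(0,1) a2@(0,5) a3@(0,5) a4@(2,0) a5@(2,0) a6@(0,5) a7@(2,0) a8@(0,1) | pheromone: 0 12 0 0 0 17 / 0 0 0 0 0 0 / 12 0 0 0 0 0 / 0 0 0 0 0 0 / 0 0 0 0 0 0 / 0 0 0 0 0 0
t=7: a0@(0,1) a1@(0,1) a2@(0,5) a3@(0,5) a4@(2,0) a5@(2,0) a6@(0,5) a7@(2,0) a8@(0,1) | pheromone: 0 14 0 0 0 19 / 0 0 0 0 0 0 / 14 0 0 0 0 0 / 0 0 0 0 0 0 / 0 0 0 0 0 0 / 0 0 0 0 0 0
t=8: a0@(0,1) a1@(0,1) a2@(0,5) a3@(0,5) a4@(2,0) a5@(2,0) a6@(0,5) a7@(2,0) a8@(0,1) | pheromone: 0 16 0 0 0 21 / 0 0 0 0 0 0 / 16 0 0 0 0 0 / 0 0 0 0 0 0 / 0 0 0 0 0 0 / 0 0 0 0 0 0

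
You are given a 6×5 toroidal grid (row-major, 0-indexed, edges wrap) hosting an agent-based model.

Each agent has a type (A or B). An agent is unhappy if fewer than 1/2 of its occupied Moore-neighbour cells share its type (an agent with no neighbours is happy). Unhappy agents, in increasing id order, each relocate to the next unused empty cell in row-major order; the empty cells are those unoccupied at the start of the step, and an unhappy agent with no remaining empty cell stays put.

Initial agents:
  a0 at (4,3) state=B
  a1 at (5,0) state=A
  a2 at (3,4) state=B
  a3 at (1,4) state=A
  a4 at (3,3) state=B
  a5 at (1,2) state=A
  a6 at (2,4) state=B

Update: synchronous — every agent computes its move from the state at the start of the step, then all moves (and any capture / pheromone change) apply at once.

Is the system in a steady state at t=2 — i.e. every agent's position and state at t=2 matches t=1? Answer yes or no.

t=1: a0@(4,3):B a1@(5,0):A a2@(3,4):B a3@(0,0):A a4@(3,3):B a5@(1,2):A a6@(2,4):B
t=2: (unchanged — steady state)

yes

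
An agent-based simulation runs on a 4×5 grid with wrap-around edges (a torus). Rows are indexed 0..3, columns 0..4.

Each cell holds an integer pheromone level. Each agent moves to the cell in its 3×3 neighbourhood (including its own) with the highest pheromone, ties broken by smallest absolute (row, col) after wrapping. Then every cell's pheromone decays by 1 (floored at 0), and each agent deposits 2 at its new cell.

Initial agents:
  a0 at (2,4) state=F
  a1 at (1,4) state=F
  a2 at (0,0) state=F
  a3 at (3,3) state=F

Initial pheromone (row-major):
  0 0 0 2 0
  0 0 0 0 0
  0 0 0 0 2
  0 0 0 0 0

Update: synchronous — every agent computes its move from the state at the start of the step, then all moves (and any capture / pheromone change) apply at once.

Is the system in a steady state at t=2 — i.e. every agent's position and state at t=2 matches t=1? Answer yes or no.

t=1: a0@(2,4) a1@(0,3) a2@(0,0) a3@(0,3) | pheromone: 2 0 0 5 0 / 0 0 0 0 0 / 0 0 0 0 3 / 0 0 0 0 0
t=2: a0@(2,4) a1@(0,3) a2@(0,0) a3@(0,3) | pheromone: 3 0 0 8 0 / 0 0 0 0 0 / 0 0 0 0 4 / 0 0 0 0 0

yes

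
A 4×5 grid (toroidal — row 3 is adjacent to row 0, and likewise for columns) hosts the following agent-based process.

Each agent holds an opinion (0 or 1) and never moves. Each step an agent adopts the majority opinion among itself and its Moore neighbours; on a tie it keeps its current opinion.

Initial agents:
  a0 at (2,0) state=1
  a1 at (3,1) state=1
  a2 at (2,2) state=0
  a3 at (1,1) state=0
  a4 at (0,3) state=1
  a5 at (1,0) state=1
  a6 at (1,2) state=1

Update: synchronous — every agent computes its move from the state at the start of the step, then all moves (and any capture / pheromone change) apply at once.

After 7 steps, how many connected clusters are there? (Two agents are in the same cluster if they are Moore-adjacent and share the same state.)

1

t=1: a0@(2,0):1 a1@(3,1):1 a2@(2,2):0 a3@(1,1):1 a4@(0,3):1 a5@(1,0):1 a6@(1,2):1
t=2: a0@(2,0):1 a1@(3,1):1 a2@(2,2):1 a3@(1,1):1 a4@(0,3):1 a5@(1,0):1 a6@(1,2):1
t=3: (unchanged — steady state)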